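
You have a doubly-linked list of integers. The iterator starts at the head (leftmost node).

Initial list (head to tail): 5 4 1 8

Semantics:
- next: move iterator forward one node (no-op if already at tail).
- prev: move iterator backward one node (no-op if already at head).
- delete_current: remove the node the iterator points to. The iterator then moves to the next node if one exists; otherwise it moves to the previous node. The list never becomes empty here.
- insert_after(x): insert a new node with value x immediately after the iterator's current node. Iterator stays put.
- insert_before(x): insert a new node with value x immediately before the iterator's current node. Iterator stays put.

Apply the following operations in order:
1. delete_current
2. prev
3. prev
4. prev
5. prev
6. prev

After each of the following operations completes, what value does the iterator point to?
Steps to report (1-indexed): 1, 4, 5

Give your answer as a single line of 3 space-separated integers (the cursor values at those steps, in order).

After 1 (delete_current): list=[4, 1, 8] cursor@4
After 2 (prev): list=[4, 1, 8] cursor@4
After 3 (prev): list=[4, 1, 8] cursor@4
After 4 (prev): list=[4, 1, 8] cursor@4
After 5 (prev): list=[4, 1, 8] cursor@4
After 6 (prev): list=[4, 1, 8] cursor@4

Answer: 4 4 4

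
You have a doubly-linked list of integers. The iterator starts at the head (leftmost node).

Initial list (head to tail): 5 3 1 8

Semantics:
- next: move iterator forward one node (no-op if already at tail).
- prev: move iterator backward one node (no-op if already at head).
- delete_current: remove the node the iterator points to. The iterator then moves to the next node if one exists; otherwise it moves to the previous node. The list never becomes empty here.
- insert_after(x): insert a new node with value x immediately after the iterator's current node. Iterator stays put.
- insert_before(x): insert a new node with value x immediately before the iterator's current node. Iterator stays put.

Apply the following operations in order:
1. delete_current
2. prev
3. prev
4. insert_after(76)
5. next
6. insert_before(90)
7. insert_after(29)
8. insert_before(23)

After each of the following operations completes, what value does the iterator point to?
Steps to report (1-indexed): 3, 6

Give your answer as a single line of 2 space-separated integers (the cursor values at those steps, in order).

Answer: 3 76

Derivation:
After 1 (delete_current): list=[3, 1, 8] cursor@3
After 2 (prev): list=[3, 1, 8] cursor@3
After 3 (prev): list=[3, 1, 8] cursor@3
After 4 (insert_after(76)): list=[3, 76, 1, 8] cursor@3
After 5 (next): list=[3, 76, 1, 8] cursor@76
After 6 (insert_before(90)): list=[3, 90, 76, 1, 8] cursor@76
After 7 (insert_after(29)): list=[3, 90, 76, 29, 1, 8] cursor@76
After 8 (insert_before(23)): list=[3, 90, 23, 76, 29, 1, 8] cursor@76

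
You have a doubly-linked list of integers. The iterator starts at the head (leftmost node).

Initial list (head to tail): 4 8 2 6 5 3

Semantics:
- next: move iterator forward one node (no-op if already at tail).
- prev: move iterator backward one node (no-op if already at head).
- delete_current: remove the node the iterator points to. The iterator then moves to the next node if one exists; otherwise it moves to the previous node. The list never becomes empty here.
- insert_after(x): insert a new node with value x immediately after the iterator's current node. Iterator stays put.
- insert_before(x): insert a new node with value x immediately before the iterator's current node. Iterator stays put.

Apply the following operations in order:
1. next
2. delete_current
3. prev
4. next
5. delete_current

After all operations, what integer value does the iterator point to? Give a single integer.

After 1 (next): list=[4, 8, 2, 6, 5, 3] cursor@8
After 2 (delete_current): list=[4, 2, 6, 5, 3] cursor@2
After 3 (prev): list=[4, 2, 6, 5, 3] cursor@4
After 4 (next): list=[4, 2, 6, 5, 3] cursor@2
After 5 (delete_current): list=[4, 6, 5, 3] cursor@6

Answer: 6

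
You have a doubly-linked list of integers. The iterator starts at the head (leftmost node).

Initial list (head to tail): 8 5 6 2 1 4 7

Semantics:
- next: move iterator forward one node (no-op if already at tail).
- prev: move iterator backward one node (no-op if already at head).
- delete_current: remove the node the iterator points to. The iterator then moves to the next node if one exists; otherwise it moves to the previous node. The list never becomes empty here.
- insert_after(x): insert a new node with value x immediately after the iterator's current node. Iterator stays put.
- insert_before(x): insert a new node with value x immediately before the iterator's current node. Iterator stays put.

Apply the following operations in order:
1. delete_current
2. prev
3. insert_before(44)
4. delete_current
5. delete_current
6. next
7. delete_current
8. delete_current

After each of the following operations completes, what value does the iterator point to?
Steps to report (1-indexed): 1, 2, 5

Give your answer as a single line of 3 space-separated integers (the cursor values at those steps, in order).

After 1 (delete_current): list=[5, 6, 2, 1, 4, 7] cursor@5
After 2 (prev): list=[5, 6, 2, 1, 4, 7] cursor@5
After 3 (insert_before(44)): list=[44, 5, 6, 2, 1, 4, 7] cursor@5
After 4 (delete_current): list=[44, 6, 2, 1, 4, 7] cursor@6
After 5 (delete_current): list=[44, 2, 1, 4, 7] cursor@2
After 6 (next): list=[44, 2, 1, 4, 7] cursor@1
After 7 (delete_current): list=[44, 2, 4, 7] cursor@4
After 8 (delete_current): list=[44, 2, 7] cursor@7

Answer: 5 5 2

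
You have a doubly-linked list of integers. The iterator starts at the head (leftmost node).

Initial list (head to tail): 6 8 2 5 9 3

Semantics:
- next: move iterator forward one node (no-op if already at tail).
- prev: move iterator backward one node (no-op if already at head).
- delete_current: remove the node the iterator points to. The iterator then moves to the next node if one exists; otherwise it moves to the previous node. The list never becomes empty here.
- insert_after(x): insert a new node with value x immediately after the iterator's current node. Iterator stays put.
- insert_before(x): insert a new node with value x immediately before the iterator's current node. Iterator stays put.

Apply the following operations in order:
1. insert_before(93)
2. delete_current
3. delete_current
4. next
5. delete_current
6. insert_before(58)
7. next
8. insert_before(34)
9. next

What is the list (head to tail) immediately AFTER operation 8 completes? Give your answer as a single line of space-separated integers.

After 1 (insert_before(93)): list=[93, 6, 8, 2, 5, 9, 3] cursor@6
After 2 (delete_current): list=[93, 8, 2, 5, 9, 3] cursor@8
After 3 (delete_current): list=[93, 2, 5, 9, 3] cursor@2
After 4 (next): list=[93, 2, 5, 9, 3] cursor@5
After 5 (delete_current): list=[93, 2, 9, 3] cursor@9
After 6 (insert_before(58)): list=[93, 2, 58, 9, 3] cursor@9
After 7 (next): list=[93, 2, 58, 9, 3] cursor@3
After 8 (insert_before(34)): list=[93, 2, 58, 9, 34, 3] cursor@3

Answer: 93 2 58 9 34 3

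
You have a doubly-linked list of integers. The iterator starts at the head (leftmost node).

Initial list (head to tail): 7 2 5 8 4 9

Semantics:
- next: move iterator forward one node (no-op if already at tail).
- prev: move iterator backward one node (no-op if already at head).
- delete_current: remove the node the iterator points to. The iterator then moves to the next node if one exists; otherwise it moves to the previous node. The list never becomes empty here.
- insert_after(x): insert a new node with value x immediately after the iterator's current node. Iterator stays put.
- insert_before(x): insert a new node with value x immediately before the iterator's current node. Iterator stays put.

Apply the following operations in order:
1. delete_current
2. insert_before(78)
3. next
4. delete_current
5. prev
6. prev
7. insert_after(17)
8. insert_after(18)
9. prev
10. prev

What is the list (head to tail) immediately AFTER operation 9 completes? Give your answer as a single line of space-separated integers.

After 1 (delete_current): list=[2, 5, 8, 4, 9] cursor@2
After 2 (insert_before(78)): list=[78, 2, 5, 8, 4, 9] cursor@2
After 3 (next): list=[78, 2, 5, 8, 4, 9] cursor@5
After 4 (delete_current): list=[78, 2, 8, 4, 9] cursor@8
After 5 (prev): list=[78, 2, 8, 4, 9] cursor@2
After 6 (prev): list=[78, 2, 8, 4, 9] cursor@78
After 7 (insert_after(17)): list=[78, 17, 2, 8, 4, 9] cursor@78
After 8 (insert_after(18)): list=[78, 18, 17, 2, 8, 4, 9] cursor@78
After 9 (prev): list=[78, 18, 17, 2, 8, 4, 9] cursor@78

Answer: 78 18 17 2 8 4 9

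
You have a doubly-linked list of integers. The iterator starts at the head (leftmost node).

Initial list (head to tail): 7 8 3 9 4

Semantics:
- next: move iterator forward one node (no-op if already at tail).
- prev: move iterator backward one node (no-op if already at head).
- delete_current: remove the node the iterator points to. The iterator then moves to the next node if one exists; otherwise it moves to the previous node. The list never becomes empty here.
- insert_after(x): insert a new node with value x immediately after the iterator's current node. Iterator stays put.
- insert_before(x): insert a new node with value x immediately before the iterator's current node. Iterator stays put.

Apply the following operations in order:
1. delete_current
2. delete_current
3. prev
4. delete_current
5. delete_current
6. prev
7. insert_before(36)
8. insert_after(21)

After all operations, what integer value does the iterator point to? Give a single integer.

After 1 (delete_current): list=[8, 3, 9, 4] cursor@8
After 2 (delete_current): list=[3, 9, 4] cursor@3
After 3 (prev): list=[3, 9, 4] cursor@3
After 4 (delete_current): list=[9, 4] cursor@9
After 5 (delete_current): list=[4] cursor@4
After 6 (prev): list=[4] cursor@4
After 7 (insert_before(36)): list=[36, 4] cursor@4
After 8 (insert_after(21)): list=[36, 4, 21] cursor@4

Answer: 4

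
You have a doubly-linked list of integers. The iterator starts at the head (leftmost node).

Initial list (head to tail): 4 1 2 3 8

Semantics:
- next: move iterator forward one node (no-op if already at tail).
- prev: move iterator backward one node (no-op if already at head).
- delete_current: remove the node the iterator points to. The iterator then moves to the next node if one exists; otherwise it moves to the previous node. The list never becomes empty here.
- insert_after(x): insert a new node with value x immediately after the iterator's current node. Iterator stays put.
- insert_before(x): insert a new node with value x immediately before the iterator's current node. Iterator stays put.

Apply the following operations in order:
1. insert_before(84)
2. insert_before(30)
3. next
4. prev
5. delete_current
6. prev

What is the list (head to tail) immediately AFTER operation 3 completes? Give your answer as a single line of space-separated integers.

After 1 (insert_before(84)): list=[84, 4, 1, 2, 3, 8] cursor@4
After 2 (insert_before(30)): list=[84, 30, 4, 1, 2, 3, 8] cursor@4
After 3 (next): list=[84, 30, 4, 1, 2, 3, 8] cursor@1

Answer: 84 30 4 1 2 3 8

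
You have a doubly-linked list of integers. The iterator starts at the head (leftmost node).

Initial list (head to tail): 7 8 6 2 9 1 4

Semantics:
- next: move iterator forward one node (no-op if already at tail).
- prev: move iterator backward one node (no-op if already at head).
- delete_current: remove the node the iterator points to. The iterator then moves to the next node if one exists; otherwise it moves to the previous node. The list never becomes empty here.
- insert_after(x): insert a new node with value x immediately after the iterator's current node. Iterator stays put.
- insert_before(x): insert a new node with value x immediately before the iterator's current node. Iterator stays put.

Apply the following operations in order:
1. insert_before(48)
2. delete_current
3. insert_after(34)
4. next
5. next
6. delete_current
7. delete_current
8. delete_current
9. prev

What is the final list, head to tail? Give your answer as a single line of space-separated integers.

Answer: 48 8 34 1 4

Derivation:
After 1 (insert_before(48)): list=[48, 7, 8, 6, 2, 9, 1, 4] cursor@7
After 2 (delete_current): list=[48, 8, 6, 2, 9, 1, 4] cursor@8
After 3 (insert_after(34)): list=[48, 8, 34, 6, 2, 9, 1, 4] cursor@8
After 4 (next): list=[48, 8, 34, 6, 2, 9, 1, 4] cursor@34
After 5 (next): list=[48, 8, 34, 6, 2, 9, 1, 4] cursor@6
After 6 (delete_current): list=[48, 8, 34, 2, 9, 1, 4] cursor@2
After 7 (delete_current): list=[48, 8, 34, 9, 1, 4] cursor@9
After 8 (delete_current): list=[48, 8, 34, 1, 4] cursor@1
After 9 (prev): list=[48, 8, 34, 1, 4] cursor@34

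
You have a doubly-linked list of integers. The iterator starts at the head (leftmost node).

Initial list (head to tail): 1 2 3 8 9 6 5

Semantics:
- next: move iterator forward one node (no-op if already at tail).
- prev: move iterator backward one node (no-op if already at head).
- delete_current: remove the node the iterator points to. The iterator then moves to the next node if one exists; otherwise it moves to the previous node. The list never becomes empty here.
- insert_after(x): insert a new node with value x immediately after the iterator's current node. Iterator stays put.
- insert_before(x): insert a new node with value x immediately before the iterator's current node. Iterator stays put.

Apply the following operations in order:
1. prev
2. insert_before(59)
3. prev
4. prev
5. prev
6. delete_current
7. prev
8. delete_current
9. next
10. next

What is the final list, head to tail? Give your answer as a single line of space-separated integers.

Answer: 2 3 8 9 6 5

Derivation:
After 1 (prev): list=[1, 2, 3, 8, 9, 6, 5] cursor@1
After 2 (insert_before(59)): list=[59, 1, 2, 3, 8, 9, 6, 5] cursor@1
After 3 (prev): list=[59, 1, 2, 3, 8, 9, 6, 5] cursor@59
After 4 (prev): list=[59, 1, 2, 3, 8, 9, 6, 5] cursor@59
After 5 (prev): list=[59, 1, 2, 3, 8, 9, 6, 5] cursor@59
After 6 (delete_current): list=[1, 2, 3, 8, 9, 6, 5] cursor@1
After 7 (prev): list=[1, 2, 3, 8, 9, 6, 5] cursor@1
After 8 (delete_current): list=[2, 3, 8, 9, 6, 5] cursor@2
After 9 (next): list=[2, 3, 8, 9, 6, 5] cursor@3
After 10 (next): list=[2, 3, 8, 9, 6, 5] cursor@8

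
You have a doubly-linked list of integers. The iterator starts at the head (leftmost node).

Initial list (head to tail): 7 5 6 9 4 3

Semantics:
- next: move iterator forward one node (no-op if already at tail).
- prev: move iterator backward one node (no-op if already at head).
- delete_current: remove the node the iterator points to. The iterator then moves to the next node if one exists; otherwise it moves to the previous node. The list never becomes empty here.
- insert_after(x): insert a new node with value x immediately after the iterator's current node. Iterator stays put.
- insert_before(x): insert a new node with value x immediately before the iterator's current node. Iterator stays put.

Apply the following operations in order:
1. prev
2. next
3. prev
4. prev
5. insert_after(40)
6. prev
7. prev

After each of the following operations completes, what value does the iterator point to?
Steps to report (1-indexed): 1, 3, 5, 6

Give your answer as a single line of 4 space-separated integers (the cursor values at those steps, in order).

Answer: 7 7 7 7

Derivation:
After 1 (prev): list=[7, 5, 6, 9, 4, 3] cursor@7
After 2 (next): list=[7, 5, 6, 9, 4, 3] cursor@5
After 3 (prev): list=[7, 5, 6, 9, 4, 3] cursor@7
After 4 (prev): list=[7, 5, 6, 9, 4, 3] cursor@7
After 5 (insert_after(40)): list=[7, 40, 5, 6, 9, 4, 3] cursor@7
After 6 (prev): list=[7, 40, 5, 6, 9, 4, 3] cursor@7
After 7 (prev): list=[7, 40, 5, 6, 9, 4, 3] cursor@7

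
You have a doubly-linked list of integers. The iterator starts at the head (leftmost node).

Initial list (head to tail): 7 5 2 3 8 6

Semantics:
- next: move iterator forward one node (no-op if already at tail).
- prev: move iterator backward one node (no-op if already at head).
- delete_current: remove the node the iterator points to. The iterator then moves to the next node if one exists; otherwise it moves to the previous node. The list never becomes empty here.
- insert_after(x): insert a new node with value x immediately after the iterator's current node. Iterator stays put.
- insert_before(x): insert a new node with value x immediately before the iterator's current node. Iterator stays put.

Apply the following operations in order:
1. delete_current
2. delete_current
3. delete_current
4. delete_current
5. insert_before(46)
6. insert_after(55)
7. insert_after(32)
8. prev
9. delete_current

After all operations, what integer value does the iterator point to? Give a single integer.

Answer: 8

Derivation:
After 1 (delete_current): list=[5, 2, 3, 8, 6] cursor@5
After 2 (delete_current): list=[2, 3, 8, 6] cursor@2
After 3 (delete_current): list=[3, 8, 6] cursor@3
After 4 (delete_current): list=[8, 6] cursor@8
After 5 (insert_before(46)): list=[46, 8, 6] cursor@8
After 6 (insert_after(55)): list=[46, 8, 55, 6] cursor@8
After 7 (insert_after(32)): list=[46, 8, 32, 55, 6] cursor@8
After 8 (prev): list=[46, 8, 32, 55, 6] cursor@46
After 9 (delete_current): list=[8, 32, 55, 6] cursor@8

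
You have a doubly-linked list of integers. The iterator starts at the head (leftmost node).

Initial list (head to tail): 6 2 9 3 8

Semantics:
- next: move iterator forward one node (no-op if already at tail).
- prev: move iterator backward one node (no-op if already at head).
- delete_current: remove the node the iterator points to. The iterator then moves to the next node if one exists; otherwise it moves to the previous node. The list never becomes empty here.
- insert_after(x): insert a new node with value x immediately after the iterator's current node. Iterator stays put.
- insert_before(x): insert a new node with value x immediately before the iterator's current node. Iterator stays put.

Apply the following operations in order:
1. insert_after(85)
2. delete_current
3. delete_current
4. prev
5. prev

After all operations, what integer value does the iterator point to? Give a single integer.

After 1 (insert_after(85)): list=[6, 85, 2, 9, 3, 8] cursor@6
After 2 (delete_current): list=[85, 2, 9, 3, 8] cursor@85
After 3 (delete_current): list=[2, 9, 3, 8] cursor@2
After 4 (prev): list=[2, 9, 3, 8] cursor@2
After 5 (prev): list=[2, 9, 3, 8] cursor@2

Answer: 2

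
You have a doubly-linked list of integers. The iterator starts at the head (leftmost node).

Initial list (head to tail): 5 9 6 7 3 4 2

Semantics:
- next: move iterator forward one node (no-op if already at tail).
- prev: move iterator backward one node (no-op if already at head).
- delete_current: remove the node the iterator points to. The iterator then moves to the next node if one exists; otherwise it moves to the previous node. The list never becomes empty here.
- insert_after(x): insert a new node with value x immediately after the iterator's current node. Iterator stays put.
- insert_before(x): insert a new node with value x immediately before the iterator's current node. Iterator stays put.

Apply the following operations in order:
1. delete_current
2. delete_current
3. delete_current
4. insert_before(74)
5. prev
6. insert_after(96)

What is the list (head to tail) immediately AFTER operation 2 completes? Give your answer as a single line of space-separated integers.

After 1 (delete_current): list=[9, 6, 7, 3, 4, 2] cursor@9
After 2 (delete_current): list=[6, 7, 3, 4, 2] cursor@6

Answer: 6 7 3 4 2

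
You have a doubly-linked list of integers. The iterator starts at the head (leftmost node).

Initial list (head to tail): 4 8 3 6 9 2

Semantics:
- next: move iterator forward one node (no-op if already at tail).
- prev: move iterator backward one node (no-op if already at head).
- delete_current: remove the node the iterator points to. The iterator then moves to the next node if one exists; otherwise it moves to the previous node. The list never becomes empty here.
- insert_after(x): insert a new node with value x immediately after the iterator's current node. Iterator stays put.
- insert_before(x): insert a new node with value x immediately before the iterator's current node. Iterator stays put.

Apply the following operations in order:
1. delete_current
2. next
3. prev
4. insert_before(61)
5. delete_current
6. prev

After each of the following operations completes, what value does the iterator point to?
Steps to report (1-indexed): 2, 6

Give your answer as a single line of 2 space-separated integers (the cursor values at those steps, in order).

After 1 (delete_current): list=[8, 3, 6, 9, 2] cursor@8
After 2 (next): list=[8, 3, 6, 9, 2] cursor@3
After 3 (prev): list=[8, 3, 6, 9, 2] cursor@8
After 4 (insert_before(61)): list=[61, 8, 3, 6, 9, 2] cursor@8
After 5 (delete_current): list=[61, 3, 6, 9, 2] cursor@3
After 6 (prev): list=[61, 3, 6, 9, 2] cursor@61

Answer: 3 61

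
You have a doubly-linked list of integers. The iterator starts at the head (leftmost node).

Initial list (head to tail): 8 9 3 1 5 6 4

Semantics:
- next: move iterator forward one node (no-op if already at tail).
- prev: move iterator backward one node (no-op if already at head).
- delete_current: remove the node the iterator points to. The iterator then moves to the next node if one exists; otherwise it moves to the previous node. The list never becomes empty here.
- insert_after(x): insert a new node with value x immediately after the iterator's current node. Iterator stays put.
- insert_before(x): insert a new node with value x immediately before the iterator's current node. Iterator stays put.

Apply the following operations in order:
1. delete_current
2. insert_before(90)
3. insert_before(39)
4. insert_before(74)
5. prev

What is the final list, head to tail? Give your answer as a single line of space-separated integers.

After 1 (delete_current): list=[9, 3, 1, 5, 6, 4] cursor@9
After 2 (insert_before(90)): list=[90, 9, 3, 1, 5, 6, 4] cursor@9
After 3 (insert_before(39)): list=[90, 39, 9, 3, 1, 5, 6, 4] cursor@9
After 4 (insert_before(74)): list=[90, 39, 74, 9, 3, 1, 5, 6, 4] cursor@9
After 5 (prev): list=[90, 39, 74, 9, 3, 1, 5, 6, 4] cursor@74

Answer: 90 39 74 9 3 1 5 6 4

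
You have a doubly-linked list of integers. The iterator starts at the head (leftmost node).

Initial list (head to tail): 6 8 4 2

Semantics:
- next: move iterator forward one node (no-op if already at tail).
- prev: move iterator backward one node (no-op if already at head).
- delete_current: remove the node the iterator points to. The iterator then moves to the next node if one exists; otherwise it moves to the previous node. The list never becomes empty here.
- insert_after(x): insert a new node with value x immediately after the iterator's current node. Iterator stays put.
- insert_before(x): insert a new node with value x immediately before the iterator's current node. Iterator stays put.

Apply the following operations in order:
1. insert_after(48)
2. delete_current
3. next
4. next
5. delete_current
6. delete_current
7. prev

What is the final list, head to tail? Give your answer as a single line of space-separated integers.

Answer: 48 8

Derivation:
After 1 (insert_after(48)): list=[6, 48, 8, 4, 2] cursor@6
After 2 (delete_current): list=[48, 8, 4, 2] cursor@48
After 3 (next): list=[48, 8, 4, 2] cursor@8
After 4 (next): list=[48, 8, 4, 2] cursor@4
After 5 (delete_current): list=[48, 8, 2] cursor@2
After 6 (delete_current): list=[48, 8] cursor@8
After 7 (prev): list=[48, 8] cursor@48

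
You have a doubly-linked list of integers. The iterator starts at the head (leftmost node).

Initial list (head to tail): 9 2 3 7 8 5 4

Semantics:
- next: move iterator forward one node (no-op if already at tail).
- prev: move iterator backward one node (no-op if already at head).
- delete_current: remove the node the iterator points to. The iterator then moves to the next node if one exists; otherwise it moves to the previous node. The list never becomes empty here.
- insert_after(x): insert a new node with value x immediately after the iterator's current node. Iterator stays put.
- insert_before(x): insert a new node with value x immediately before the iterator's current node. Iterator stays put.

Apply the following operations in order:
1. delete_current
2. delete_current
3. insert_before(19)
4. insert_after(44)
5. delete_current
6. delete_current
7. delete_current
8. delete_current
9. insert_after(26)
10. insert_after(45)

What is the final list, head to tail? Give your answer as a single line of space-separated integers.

Answer: 19 5 45 26 4

Derivation:
After 1 (delete_current): list=[2, 3, 7, 8, 5, 4] cursor@2
After 2 (delete_current): list=[3, 7, 8, 5, 4] cursor@3
After 3 (insert_before(19)): list=[19, 3, 7, 8, 5, 4] cursor@3
After 4 (insert_after(44)): list=[19, 3, 44, 7, 8, 5, 4] cursor@3
After 5 (delete_current): list=[19, 44, 7, 8, 5, 4] cursor@44
After 6 (delete_current): list=[19, 7, 8, 5, 4] cursor@7
After 7 (delete_current): list=[19, 8, 5, 4] cursor@8
After 8 (delete_current): list=[19, 5, 4] cursor@5
After 9 (insert_after(26)): list=[19, 5, 26, 4] cursor@5
After 10 (insert_after(45)): list=[19, 5, 45, 26, 4] cursor@5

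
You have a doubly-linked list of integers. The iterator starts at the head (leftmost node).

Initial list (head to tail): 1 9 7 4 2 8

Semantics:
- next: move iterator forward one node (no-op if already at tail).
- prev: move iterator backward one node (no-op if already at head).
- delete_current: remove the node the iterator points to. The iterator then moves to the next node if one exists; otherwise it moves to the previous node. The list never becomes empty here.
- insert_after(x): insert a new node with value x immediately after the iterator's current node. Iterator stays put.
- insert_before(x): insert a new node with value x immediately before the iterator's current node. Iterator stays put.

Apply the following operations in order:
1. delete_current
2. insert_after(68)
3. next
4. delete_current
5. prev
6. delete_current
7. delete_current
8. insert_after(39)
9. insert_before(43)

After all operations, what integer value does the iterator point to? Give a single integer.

Answer: 4

Derivation:
After 1 (delete_current): list=[9, 7, 4, 2, 8] cursor@9
After 2 (insert_after(68)): list=[9, 68, 7, 4, 2, 8] cursor@9
After 3 (next): list=[9, 68, 7, 4, 2, 8] cursor@68
After 4 (delete_current): list=[9, 7, 4, 2, 8] cursor@7
After 5 (prev): list=[9, 7, 4, 2, 8] cursor@9
After 6 (delete_current): list=[7, 4, 2, 8] cursor@7
After 7 (delete_current): list=[4, 2, 8] cursor@4
After 8 (insert_after(39)): list=[4, 39, 2, 8] cursor@4
After 9 (insert_before(43)): list=[43, 4, 39, 2, 8] cursor@4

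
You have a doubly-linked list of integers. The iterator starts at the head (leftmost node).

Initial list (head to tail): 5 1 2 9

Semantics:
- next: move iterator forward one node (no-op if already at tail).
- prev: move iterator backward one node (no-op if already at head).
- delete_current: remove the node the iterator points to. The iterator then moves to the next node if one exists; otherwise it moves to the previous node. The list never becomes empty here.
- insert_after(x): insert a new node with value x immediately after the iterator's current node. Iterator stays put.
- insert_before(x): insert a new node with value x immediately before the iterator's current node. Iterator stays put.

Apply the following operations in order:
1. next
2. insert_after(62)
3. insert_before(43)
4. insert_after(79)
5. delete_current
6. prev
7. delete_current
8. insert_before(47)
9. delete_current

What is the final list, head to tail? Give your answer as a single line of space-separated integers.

Answer: 5 47 62 2 9

Derivation:
After 1 (next): list=[5, 1, 2, 9] cursor@1
After 2 (insert_after(62)): list=[5, 1, 62, 2, 9] cursor@1
After 3 (insert_before(43)): list=[5, 43, 1, 62, 2, 9] cursor@1
After 4 (insert_after(79)): list=[5, 43, 1, 79, 62, 2, 9] cursor@1
After 5 (delete_current): list=[5, 43, 79, 62, 2, 9] cursor@79
After 6 (prev): list=[5, 43, 79, 62, 2, 9] cursor@43
After 7 (delete_current): list=[5, 79, 62, 2, 9] cursor@79
After 8 (insert_before(47)): list=[5, 47, 79, 62, 2, 9] cursor@79
After 9 (delete_current): list=[5, 47, 62, 2, 9] cursor@62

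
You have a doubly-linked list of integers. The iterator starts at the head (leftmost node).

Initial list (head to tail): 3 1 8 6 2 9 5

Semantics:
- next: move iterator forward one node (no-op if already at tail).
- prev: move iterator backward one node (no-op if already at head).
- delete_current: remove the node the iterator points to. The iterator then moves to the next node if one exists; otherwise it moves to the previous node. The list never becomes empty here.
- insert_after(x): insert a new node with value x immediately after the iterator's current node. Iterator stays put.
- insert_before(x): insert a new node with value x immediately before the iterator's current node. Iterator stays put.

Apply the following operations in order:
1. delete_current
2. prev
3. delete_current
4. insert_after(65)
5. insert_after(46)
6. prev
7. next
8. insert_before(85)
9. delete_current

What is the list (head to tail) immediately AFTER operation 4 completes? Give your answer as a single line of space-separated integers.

After 1 (delete_current): list=[1, 8, 6, 2, 9, 5] cursor@1
After 2 (prev): list=[1, 8, 6, 2, 9, 5] cursor@1
After 3 (delete_current): list=[8, 6, 2, 9, 5] cursor@8
After 4 (insert_after(65)): list=[8, 65, 6, 2, 9, 5] cursor@8

Answer: 8 65 6 2 9 5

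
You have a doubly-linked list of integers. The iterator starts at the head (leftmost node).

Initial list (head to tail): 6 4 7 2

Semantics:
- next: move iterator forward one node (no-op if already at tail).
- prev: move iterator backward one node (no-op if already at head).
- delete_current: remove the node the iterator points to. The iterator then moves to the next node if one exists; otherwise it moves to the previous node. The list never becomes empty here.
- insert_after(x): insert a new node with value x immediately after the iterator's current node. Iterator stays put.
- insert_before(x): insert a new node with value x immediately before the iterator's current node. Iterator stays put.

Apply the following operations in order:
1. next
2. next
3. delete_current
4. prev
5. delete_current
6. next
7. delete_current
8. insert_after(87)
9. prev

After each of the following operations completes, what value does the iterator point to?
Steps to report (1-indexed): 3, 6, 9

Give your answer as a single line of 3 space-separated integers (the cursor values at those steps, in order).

After 1 (next): list=[6, 4, 7, 2] cursor@4
After 2 (next): list=[6, 4, 7, 2] cursor@7
After 3 (delete_current): list=[6, 4, 2] cursor@2
After 4 (prev): list=[6, 4, 2] cursor@4
After 5 (delete_current): list=[6, 2] cursor@2
After 6 (next): list=[6, 2] cursor@2
After 7 (delete_current): list=[6] cursor@6
After 8 (insert_after(87)): list=[6, 87] cursor@6
After 9 (prev): list=[6, 87] cursor@6

Answer: 2 2 6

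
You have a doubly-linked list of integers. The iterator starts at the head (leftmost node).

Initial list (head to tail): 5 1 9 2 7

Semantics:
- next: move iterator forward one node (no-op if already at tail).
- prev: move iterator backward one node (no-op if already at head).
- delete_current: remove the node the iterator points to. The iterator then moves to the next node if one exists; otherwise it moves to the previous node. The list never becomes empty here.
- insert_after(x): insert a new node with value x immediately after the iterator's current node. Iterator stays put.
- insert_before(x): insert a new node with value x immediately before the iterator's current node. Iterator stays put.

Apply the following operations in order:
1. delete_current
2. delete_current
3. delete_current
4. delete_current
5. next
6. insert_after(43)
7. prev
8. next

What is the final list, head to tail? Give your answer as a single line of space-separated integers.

Answer: 7 43

Derivation:
After 1 (delete_current): list=[1, 9, 2, 7] cursor@1
After 2 (delete_current): list=[9, 2, 7] cursor@9
After 3 (delete_current): list=[2, 7] cursor@2
After 4 (delete_current): list=[7] cursor@7
After 5 (next): list=[7] cursor@7
After 6 (insert_after(43)): list=[7, 43] cursor@7
After 7 (prev): list=[7, 43] cursor@7
After 8 (next): list=[7, 43] cursor@43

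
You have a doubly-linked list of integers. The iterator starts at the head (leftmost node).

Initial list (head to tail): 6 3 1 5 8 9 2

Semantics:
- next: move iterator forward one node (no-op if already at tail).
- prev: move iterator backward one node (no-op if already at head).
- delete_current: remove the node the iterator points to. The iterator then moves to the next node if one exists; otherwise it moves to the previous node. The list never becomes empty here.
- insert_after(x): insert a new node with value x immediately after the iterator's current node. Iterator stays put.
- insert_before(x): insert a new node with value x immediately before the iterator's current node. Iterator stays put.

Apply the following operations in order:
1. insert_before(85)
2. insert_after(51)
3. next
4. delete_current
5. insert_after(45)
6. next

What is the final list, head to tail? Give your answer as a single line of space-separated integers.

After 1 (insert_before(85)): list=[85, 6, 3, 1, 5, 8, 9, 2] cursor@6
After 2 (insert_after(51)): list=[85, 6, 51, 3, 1, 5, 8, 9, 2] cursor@6
After 3 (next): list=[85, 6, 51, 3, 1, 5, 8, 9, 2] cursor@51
After 4 (delete_current): list=[85, 6, 3, 1, 5, 8, 9, 2] cursor@3
After 5 (insert_after(45)): list=[85, 6, 3, 45, 1, 5, 8, 9, 2] cursor@3
After 6 (next): list=[85, 6, 3, 45, 1, 5, 8, 9, 2] cursor@45

Answer: 85 6 3 45 1 5 8 9 2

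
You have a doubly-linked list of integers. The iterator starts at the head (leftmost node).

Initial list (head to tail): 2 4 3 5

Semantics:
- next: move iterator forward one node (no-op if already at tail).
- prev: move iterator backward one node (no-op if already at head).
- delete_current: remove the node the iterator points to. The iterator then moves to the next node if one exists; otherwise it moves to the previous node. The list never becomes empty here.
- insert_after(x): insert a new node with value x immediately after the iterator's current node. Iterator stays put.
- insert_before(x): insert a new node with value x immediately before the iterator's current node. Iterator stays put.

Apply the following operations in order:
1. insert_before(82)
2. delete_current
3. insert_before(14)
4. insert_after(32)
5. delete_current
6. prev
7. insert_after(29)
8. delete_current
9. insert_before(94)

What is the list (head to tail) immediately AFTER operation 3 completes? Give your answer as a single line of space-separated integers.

Answer: 82 14 4 3 5

Derivation:
After 1 (insert_before(82)): list=[82, 2, 4, 3, 5] cursor@2
After 2 (delete_current): list=[82, 4, 3, 5] cursor@4
After 3 (insert_before(14)): list=[82, 14, 4, 3, 5] cursor@4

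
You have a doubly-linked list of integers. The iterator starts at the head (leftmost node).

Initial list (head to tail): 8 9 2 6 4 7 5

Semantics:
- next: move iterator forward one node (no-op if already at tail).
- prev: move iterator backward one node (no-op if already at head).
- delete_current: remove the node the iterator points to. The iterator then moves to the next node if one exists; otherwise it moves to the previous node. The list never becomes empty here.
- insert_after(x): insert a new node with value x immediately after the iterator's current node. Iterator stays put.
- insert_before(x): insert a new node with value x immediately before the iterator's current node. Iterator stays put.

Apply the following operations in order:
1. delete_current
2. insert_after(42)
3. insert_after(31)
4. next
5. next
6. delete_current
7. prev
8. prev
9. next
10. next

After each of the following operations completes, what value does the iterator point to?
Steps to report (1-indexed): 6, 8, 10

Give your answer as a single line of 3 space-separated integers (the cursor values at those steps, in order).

Answer: 2 9 2

Derivation:
After 1 (delete_current): list=[9, 2, 6, 4, 7, 5] cursor@9
After 2 (insert_after(42)): list=[9, 42, 2, 6, 4, 7, 5] cursor@9
After 3 (insert_after(31)): list=[9, 31, 42, 2, 6, 4, 7, 5] cursor@9
After 4 (next): list=[9, 31, 42, 2, 6, 4, 7, 5] cursor@31
After 5 (next): list=[9, 31, 42, 2, 6, 4, 7, 5] cursor@42
After 6 (delete_current): list=[9, 31, 2, 6, 4, 7, 5] cursor@2
After 7 (prev): list=[9, 31, 2, 6, 4, 7, 5] cursor@31
After 8 (prev): list=[9, 31, 2, 6, 4, 7, 5] cursor@9
After 9 (next): list=[9, 31, 2, 6, 4, 7, 5] cursor@31
After 10 (next): list=[9, 31, 2, 6, 4, 7, 5] cursor@2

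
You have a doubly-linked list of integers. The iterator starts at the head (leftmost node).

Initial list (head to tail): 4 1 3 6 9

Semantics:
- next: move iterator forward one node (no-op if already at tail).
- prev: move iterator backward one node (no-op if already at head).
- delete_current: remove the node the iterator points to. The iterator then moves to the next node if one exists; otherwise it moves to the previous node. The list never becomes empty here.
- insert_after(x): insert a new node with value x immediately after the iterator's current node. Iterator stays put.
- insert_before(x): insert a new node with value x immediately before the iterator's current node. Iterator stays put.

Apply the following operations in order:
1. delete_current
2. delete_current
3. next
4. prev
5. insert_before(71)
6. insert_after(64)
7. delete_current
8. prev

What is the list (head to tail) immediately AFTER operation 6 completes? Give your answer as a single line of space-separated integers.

Answer: 71 3 64 6 9

Derivation:
After 1 (delete_current): list=[1, 3, 6, 9] cursor@1
After 2 (delete_current): list=[3, 6, 9] cursor@3
After 3 (next): list=[3, 6, 9] cursor@6
After 4 (prev): list=[3, 6, 9] cursor@3
After 5 (insert_before(71)): list=[71, 3, 6, 9] cursor@3
After 6 (insert_after(64)): list=[71, 3, 64, 6, 9] cursor@3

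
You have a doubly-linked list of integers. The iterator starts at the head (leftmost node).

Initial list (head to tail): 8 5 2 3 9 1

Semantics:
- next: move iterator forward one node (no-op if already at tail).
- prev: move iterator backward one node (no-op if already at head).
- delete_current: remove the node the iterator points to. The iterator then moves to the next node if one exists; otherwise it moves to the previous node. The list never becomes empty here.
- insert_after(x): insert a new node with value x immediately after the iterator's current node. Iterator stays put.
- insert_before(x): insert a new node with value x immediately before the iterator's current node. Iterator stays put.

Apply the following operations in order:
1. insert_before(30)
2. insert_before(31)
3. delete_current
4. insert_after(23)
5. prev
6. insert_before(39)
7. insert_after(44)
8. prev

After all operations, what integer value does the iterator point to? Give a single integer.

After 1 (insert_before(30)): list=[30, 8, 5, 2, 3, 9, 1] cursor@8
After 2 (insert_before(31)): list=[30, 31, 8, 5, 2, 3, 9, 1] cursor@8
After 3 (delete_current): list=[30, 31, 5, 2, 3, 9, 1] cursor@5
After 4 (insert_after(23)): list=[30, 31, 5, 23, 2, 3, 9, 1] cursor@5
After 5 (prev): list=[30, 31, 5, 23, 2, 3, 9, 1] cursor@31
After 6 (insert_before(39)): list=[30, 39, 31, 5, 23, 2, 3, 9, 1] cursor@31
After 7 (insert_after(44)): list=[30, 39, 31, 44, 5, 23, 2, 3, 9, 1] cursor@31
After 8 (prev): list=[30, 39, 31, 44, 5, 23, 2, 3, 9, 1] cursor@39

Answer: 39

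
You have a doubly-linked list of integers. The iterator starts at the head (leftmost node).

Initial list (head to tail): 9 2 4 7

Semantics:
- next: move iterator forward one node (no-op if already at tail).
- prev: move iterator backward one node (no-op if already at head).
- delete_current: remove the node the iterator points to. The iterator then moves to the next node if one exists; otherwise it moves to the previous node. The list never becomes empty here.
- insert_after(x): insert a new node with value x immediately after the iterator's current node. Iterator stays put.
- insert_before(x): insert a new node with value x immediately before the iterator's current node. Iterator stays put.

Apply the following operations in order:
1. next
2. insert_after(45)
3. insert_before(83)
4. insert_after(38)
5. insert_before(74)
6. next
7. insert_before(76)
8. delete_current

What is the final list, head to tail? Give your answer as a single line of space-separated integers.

Answer: 9 83 74 2 76 45 4 7

Derivation:
After 1 (next): list=[9, 2, 4, 7] cursor@2
After 2 (insert_after(45)): list=[9, 2, 45, 4, 7] cursor@2
After 3 (insert_before(83)): list=[9, 83, 2, 45, 4, 7] cursor@2
After 4 (insert_after(38)): list=[9, 83, 2, 38, 45, 4, 7] cursor@2
After 5 (insert_before(74)): list=[9, 83, 74, 2, 38, 45, 4, 7] cursor@2
After 6 (next): list=[9, 83, 74, 2, 38, 45, 4, 7] cursor@38
After 7 (insert_before(76)): list=[9, 83, 74, 2, 76, 38, 45, 4, 7] cursor@38
After 8 (delete_current): list=[9, 83, 74, 2, 76, 45, 4, 7] cursor@45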